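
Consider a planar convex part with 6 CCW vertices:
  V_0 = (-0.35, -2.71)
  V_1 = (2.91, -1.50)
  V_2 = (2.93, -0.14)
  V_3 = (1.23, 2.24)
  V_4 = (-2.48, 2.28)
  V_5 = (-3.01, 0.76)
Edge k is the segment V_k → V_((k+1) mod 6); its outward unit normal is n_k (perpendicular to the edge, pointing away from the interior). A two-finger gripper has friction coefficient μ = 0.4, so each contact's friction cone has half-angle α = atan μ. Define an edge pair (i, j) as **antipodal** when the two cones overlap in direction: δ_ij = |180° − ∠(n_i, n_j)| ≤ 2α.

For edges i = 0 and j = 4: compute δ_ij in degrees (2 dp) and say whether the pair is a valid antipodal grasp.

α = atan 0.4 = 21.80°;  2α = 43.60°
edge 0: e_0 = (+3.26, +1.21);  n_0 = (+0.3480, -0.9375)
edge 4: e_4 = (-0.53, -1.52);  n_4 = (-0.9442, +0.3292)
∠(n_0, n_4) = 129.59°
δ = |180° − 129.59°| = 50.41°
50.41° > 2α = 43.60°  →  invalid

δ = 50.41°, invalid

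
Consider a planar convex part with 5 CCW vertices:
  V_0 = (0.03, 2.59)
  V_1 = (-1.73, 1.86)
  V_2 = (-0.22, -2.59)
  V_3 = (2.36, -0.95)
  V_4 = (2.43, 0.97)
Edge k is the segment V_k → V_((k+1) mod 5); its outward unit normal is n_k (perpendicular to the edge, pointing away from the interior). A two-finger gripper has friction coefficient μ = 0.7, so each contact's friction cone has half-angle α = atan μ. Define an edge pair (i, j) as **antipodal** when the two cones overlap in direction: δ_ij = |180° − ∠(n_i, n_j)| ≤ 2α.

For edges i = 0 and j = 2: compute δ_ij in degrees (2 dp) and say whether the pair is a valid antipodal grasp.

δ = 9.92°, valid

α = atan 0.7 = 34.99°;  2α = 69.98°
edge 0: e_0 = (-1.76, -0.73);  n_0 = (-0.3831, +0.9237)
edge 2: e_2 = (+2.58, +1.64);  n_2 = (+0.5365, -0.8439)
∠(n_0, n_2) = 170.08°
δ = |180° − 170.08°| = 9.92°
9.92° ≤ 2α = 69.98°  →  valid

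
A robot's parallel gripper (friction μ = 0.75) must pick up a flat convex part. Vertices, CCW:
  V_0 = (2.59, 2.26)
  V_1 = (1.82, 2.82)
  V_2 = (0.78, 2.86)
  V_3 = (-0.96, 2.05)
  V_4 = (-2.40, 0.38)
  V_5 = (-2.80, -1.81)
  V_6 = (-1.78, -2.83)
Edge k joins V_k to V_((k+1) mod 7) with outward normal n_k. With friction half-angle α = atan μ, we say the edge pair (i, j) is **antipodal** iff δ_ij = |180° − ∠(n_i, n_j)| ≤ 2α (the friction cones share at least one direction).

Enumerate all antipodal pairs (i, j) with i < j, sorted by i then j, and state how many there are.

α = atan 0.75 = 36.87°;  2α = 73.74°
n_0 = (+0.5882, +0.8087)
n_1 = (+0.0384, +0.9993)
n_2 = (-0.4220, +0.9066)
n_3 = (-0.7573, +0.6530)
n_4 = (-0.9837, +0.1797)
n_5 = (-0.7071, -0.7071)
n_6 = (+0.7587, -0.6514)
  (0,1): δ = 146.18°  ·
  (0,2): δ = 119.01°  ·
  (0,3): δ = 94.74°  ·
  (0,4): δ = 64.32°  ✓
  (0,5): δ = 8.97°  ✓
  (0,6): δ = 85.38°  ·
  (1,2): δ = 152.83°  ·
  (1,3): δ = 128.57°  ·
  (1,4): δ = 98.15°  ·
  (1,5): δ = 42.80°  ✓
  (1,6): δ = 51.55°  ✓
  (2,3): δ = 155.73°  ·
  (2,4): δ = 125.31°  ·
  (2,5): δ = 69.96°  ✓
  (2,6): δ = 24.39°  ✓
  (3,4): δ = 149.58°  ·
  (3,5): δ = 94.23°  ·
  (3,6): δ = 0.12°  ✓
  (4,5): δ = 124.65°  ·
  (4,6): δ = 30.30°  ✓
  (5,6): δ = 85.65°  ·
antipodal pairs: 8

count = 8; pairs: (0,4), (0,5), (1,5), (1,6), (2,5), (2,6), (3,6), (4,6)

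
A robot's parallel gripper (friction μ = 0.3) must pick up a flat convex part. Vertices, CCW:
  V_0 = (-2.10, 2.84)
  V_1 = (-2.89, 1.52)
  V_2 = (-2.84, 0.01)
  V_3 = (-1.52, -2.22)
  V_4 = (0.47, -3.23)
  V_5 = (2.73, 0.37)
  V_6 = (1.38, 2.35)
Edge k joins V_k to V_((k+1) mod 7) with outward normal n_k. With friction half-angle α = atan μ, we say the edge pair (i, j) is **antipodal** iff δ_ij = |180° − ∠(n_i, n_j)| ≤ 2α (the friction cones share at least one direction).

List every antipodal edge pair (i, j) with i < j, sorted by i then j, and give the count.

count = 5; pairs: (0,4), (1,5), (2,5), (3,5), (3,6)

α = atan 0.3 = 16.70°;  2α = 33.40°
n_0 = (-0.8581, +0.5135)
n_1 = (-0.9995, -0.0331)
n_2 = (-0.8605, -0.5094)
n_3 = (-0.4526, -0.8917)
n_4 = (+0.8469, -0.5317)
n_5 = (+0.8262, +0.5633)
n_6 = (+0.1394, +0.9902)
  (0,1): δ = 147.20°  ·
  (0,2): δ = 118.48°  ·
  (0,3): δ = 86.01°  ·
  (0,4): δ = 1.22°  ✓
  (0,5): δ = 65.19°  ·
  (0,6): δ = 112.89°  ·
  (1,2): δ = 151.27°  ·
  (1,3): δ = 118.81°  ·
  (1,4): δ = 34.02°  ·
  (1,5): δ = 32.39°  ✓
  (1,6): δ = 80.09°  ·
  (2,3): δ = 147.53°  ·
  (2,4): δ = 62.74°  ·
  (2,5): δ = 3.66°  ✓
  (2,6): δ = 51.36°  ·
  (3,4): δ = 95.21°  ·
  (3,5): δ = 28.80°  ✓
  (3,6): δ = 18.89°  ✓
  (4,5): δ = 113.59°  ·
  (4,6): δ = 65.90°  ·
  (5,6): δ = 132.30°  ·
antipodal pairs: 5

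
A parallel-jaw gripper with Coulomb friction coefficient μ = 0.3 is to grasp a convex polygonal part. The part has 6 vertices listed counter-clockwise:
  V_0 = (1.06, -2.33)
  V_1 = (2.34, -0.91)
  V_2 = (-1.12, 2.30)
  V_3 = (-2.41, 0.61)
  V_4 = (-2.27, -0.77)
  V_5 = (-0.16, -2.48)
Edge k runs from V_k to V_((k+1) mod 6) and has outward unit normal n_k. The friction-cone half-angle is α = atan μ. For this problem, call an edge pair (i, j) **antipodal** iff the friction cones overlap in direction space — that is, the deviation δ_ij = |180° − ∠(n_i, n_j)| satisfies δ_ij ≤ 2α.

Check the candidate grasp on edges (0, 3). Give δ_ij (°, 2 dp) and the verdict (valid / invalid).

α = atan 0.3 = 16.70°;  2α = 33.40°
edge 0: e_0 = (+1.28, +1.42);  n_0 = (+0.7428, -0.6695)
edge 3: e_3 = (+0.14, -1.38);  n_3 = (-0.9949, -0.1009)
∠(n_0, n_3) = 132.18°
δ = |180° − 132.18°| = 47.82°
47.82° > 2α = 33.40°  →  invalid

δ = 47.82°, invalid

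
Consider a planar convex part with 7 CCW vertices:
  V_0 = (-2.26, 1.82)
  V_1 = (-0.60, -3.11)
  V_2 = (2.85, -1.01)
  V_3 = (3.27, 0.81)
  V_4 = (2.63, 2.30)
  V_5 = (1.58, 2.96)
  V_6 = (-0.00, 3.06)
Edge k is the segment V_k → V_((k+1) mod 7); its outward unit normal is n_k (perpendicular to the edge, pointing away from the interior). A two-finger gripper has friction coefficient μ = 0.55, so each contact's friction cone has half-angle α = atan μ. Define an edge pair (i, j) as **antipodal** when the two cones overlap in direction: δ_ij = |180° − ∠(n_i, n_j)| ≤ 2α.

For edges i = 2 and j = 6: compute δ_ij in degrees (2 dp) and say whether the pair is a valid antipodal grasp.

δ = 48.25°, valid

α = atan 0.55 = 28.81°;  2α = 57.62°
edge 2: e_2 = (+0.42, +1.82);  n_2 = (+0.9744, -0.2249)
edge 6: e_6 = (-2.26, -1.24);  n_6 = (-0.4810, +0.8767)
∠(n_2, n_6) = 131.75°
δ = |180° − 131.75°| = 48.25°
48.25° ≤ 2α = 57.62°  →  valid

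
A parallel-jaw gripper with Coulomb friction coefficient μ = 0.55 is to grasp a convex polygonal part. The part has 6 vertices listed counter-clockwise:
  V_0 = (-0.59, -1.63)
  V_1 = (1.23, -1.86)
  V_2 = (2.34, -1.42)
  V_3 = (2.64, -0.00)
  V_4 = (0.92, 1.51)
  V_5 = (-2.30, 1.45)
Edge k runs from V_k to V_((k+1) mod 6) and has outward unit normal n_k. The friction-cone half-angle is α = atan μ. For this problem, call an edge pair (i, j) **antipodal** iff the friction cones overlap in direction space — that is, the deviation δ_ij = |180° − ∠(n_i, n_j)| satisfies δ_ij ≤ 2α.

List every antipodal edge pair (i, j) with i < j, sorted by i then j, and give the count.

α = atan 0.55 = 28.81°;  2α = 57.62°
n_0 = (-0.1254, -0.9921)
n_1 = (+0.3685, -0.9296)
n_2 = (+0.9784, -0.2067)
n_3 = (+0.6597, +0.7515)
n_4 = (-0.0186, +0.9998)
n_5 = (-0.8743, -0.4854)
  (0,1): δ = 151.17°  ·
  (0,2): δ = 94.73°  ·
  (0,3): δ = 34.08°  ✓
  (0,4): δ = 8.27°  ✓
  (0,5): δ = 126.24°  ·
  (1,2): δ = 123.55°  ·
  (1,3): δ = 62.90°  ·
  (1,4): δ = 20.56°  ✓
  (1,5): δ = 97.42°  ·
  (2,3): δ = 119.35°  ·
  (2,4): δ = 77.00°  ·
  (2,5): δ = 40.97°  ✓
  (3,4): δ = 137.65°  ·
  (3,5): δ = 19.68°  ✓
  (4,5): δ = 62.03°  ·
antipodal pairs: 5

count = 5; pairs: (0,3), (0,4), (1,4), (2,5), (3,5)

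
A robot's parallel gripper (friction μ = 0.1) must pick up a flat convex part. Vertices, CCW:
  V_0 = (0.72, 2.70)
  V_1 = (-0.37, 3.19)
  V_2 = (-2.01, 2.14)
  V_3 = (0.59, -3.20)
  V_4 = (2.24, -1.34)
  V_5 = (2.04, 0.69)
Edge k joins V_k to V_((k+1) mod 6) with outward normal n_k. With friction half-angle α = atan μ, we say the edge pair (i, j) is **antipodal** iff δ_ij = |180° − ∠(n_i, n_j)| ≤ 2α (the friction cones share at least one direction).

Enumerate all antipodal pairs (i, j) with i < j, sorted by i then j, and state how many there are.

count = 1; pairs: (2,5)

α = atan 0.1 = 5.71°;  2α = 11.42°
n_0 = (+0.4100, +0.9121)
n_1 = (-0.5392, +0.8422)
n_2 = (-0.8991, -0.4378)
n_3 = (+0.7481, -0.6636)
n_4 = (+0.9952, +0.0980)
n_5 = (+0.8359, +0.5489)
  (0,1): δ = 123.16°  ·
  (0,2): δ = 39.83°  ·
  (0,3): δ = 72.63°  ·
  (0,4): δ = 119.83°  ·
  (0,5): δ = 147.50°  ·
  (1,2): δ = 96.67°  ·
  (1,3): δ = 15.79°  ·
  (1,4): δ = 63.00°  ·
  (1,5): δ = 90.66°  ·
  (2,3): δ = 67.54°  ·
  (2,4): δ = 20.33°  ·
  (2,5): δ = 7.33°  ✓
  (3,4): δ = 132.80°  ·
  (3,5): δ = 105.13°  ·
  (4,5): δ = 152.33°  ·
antipodal pairs: 1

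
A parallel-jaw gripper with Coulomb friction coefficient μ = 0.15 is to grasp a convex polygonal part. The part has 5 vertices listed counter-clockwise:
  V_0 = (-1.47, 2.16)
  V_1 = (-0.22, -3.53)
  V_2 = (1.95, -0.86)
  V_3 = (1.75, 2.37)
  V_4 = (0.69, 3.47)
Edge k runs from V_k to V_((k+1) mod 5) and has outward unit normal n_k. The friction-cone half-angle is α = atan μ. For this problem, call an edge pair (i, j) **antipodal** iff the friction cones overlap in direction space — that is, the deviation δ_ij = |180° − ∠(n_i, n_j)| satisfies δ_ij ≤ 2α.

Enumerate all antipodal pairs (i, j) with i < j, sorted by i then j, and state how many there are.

α = atan 0.15 = 8.53°;  2α = 17.06°
n_0 = (-0.9767, -0.2146)
n_1 = (+0.7760, -0.6307)
n_2 = (+0.9981, +0.0618)
n_3 = (+0.7201, +0.6939)
n_4 = (-0.5186, +0.8550)
  (0,1): δ = 51.49°  ·
  (0,2): δ = 8.85°  ✓
  (0,3): δ = 31.55°  ·
  (0,4): δ = 108.85°  ·
  (1,2): δ = 137.35°  ·
  (1,3): δ = 96.96°  ·
  (1,4): δ = 19.66°  ·
  (2,3): δ = 139.60°  ·
  (2,4): δ = 62.31°  ·
  (3,4): δ = 102.70°  ·
antipodal pairs: 1

count = 1; pairs: (0,2)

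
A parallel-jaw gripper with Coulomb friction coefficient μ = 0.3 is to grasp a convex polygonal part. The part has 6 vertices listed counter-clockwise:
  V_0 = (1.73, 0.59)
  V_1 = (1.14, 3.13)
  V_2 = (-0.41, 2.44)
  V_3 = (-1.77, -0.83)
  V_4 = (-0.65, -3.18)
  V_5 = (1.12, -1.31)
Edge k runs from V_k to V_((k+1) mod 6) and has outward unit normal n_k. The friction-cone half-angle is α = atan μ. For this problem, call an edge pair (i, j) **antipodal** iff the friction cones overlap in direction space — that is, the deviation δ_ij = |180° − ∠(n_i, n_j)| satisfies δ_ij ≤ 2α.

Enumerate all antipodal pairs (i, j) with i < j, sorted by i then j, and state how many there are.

count = 4; pairs: (0,3), (1,4), (2,4), (2,5)

α = atan 0.3 = 16.70°;  2α = 33.40°
n_0 = (+0.9741, +0.2263)
n_1 = (-0.4067, +0.9136)
n_2 = (-0.9233, +0.3840)
n_3 = (-0.9027, -0.4302)
n_4 = (+0.7263, -0.6874)
n_5 = (+0.9521, -0.3057)
  (0,1): δ = 79.08°  ·
  (0,2): δ = 35.66°  ·
  (0,3): δ = 12.41°  ✓
  (0,4): δ = 123.50°  ·
  (0,5): δ = 149.12°  ·
  (1,2): δ = 136.58°  ·
  (1,3): δ = 88.51°  ·
  (1,4): δ = 22.58°  ✓
  (1,5): δ = 48.20°  ·
  (2,3): δ = 131.94°  ·
  (2,4): δ = 20.84°  ✓
  (2,5): δ = 4.78°  ✓
  (3,4): δ = 68.91°  ·
  (3,5): δ = 43.28°  ·
  (4,5): δ = 154.37°  ·
antipodal pairs: 4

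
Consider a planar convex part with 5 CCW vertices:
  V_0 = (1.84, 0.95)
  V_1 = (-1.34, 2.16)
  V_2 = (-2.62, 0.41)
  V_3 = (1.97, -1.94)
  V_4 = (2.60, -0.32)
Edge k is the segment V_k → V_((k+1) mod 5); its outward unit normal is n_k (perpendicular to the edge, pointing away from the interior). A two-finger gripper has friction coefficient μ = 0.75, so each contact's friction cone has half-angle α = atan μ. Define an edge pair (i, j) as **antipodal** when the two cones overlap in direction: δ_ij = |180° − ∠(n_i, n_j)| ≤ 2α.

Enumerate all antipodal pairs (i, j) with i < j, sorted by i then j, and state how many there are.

α = atan 0.75 = 36.87°;  2α = 73.74°
n_0 = (+0.3556, +0.9346)
n_1 = (-0.8071, +0.5904)
n_2 = (-0.4557, -0.8901)
n_3 = (+0.9320, -0.3624)
n_4 = (+0.8581, +0.5135)
  (0,1): δ = 105.35°  ·
  (0,2): δ = 6.28°  ✓
  (0,3): δ = 89.58°  ·
  (0,4): δ = 141.73°  ·
  (1,2): δ = 80.93°  ·
  (1,3): δ = 14.93°  ✓
  (1,4): δ = 67.08°  ✓
  (2,3): δ = 84.14°  ·
  (2,4): δ = 31.99°  ✓
  (3,4): δ = 127.85°  ·
antipodal pairs: 4

count = 4; pairs: (0,2), (1,3), (1,4), (2,4)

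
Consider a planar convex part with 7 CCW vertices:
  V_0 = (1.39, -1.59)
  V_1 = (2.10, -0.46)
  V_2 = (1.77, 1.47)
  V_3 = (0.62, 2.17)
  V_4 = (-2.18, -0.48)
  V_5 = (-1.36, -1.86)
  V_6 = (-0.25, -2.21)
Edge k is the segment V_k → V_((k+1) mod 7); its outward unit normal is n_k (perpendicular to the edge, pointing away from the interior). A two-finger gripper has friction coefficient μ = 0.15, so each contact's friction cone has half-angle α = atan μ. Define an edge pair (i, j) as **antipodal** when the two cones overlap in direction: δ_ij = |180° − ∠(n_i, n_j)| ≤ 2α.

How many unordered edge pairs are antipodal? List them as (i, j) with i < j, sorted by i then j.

α = atan 0.15 = 8.53°;  2α = 17.06°
n_0 = (+0.8467, -0.5320)
n_1 = (+0.9857, +0.1685)
n_2 = (+0.5199, +0.8542)
n_3 = (-0.6874, +0.7263)
n_4 = (-0.8597, -0.5108)
n_5 = (-0.3007, -0.9537)
n_6 = (+0.3536, -0.9354)
  (0,1): δ = 138.16°  ·
  (0,2): δ = 89.19°  ·
  (0,3): δ = 14.43°  ✓
  (0,4): δ = 62.86°  ·
  (0,5): δ = 104.64°  ·
  (0,6): δ = 142.85°  ·
  (1,2): δ = 131.03°  ·
  (1,3): δ = 56.28°  ·
  (1,4): δ = 21.02°  ·
  (1,5): δ = 62.80°  ·
  (1,6): δ = 101.01°  ·
  (2,3): δ = 105.25°  ·
  (2,4): δ = 27.95°  ·
  (2,5): δ = 13.83°  ✓
  (2,6): δ = 52.04°  ·
  (3,4): δ = 102.70°  ·
  (3,5): δ = 60.92°  ·
  (3,6): δ = 22.71°  ·
  (4,5): δ = 138.22°  ·
  (4,6): δ = 100.01°  ·
  (5,6): δ = 141.79°  ·
antipodal pairs: 2

count = 2; pairs: (0,3), (2,5)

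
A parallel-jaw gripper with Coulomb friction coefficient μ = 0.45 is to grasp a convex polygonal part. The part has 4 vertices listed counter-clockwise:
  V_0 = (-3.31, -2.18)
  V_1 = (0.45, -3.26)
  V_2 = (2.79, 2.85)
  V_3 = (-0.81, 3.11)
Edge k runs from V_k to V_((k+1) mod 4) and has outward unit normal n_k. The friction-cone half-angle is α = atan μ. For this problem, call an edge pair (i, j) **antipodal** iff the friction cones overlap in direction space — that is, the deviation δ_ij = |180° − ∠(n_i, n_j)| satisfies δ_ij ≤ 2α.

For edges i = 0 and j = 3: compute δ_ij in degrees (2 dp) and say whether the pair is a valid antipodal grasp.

δ = 80.73°, invalid

α = atan 0.45 = 24.23°;  2α = 48.46°
edge 0: e_0 = (+3.76, -1.08);  n_0 = (-0.2761, -0.9611)
edge 3: e_3 = (-2.50, -5.29);  n_3 = (-0.9041, +0.4273)
∠(n_0, n_3) = 99.27°
δ = |180° − 99.27°| = 80.73°
80.73° > 2α = 48.46°  →  invalid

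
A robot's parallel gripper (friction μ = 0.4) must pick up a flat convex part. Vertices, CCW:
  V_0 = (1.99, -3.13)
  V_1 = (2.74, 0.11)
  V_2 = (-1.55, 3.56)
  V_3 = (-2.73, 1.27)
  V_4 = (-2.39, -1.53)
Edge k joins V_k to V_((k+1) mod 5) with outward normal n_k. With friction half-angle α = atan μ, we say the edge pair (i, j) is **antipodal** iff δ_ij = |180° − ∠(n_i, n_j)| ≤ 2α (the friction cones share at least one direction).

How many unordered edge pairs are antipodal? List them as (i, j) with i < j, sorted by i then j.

count = 3; pairs: (0,2), (0,3), (1,4)

α = atan 0.4 = 21.80°;  2α = 43.60°
n_0 = (+0.9742, -0.2255)
n_1 = (+0.6267, +0.7793)
n_2 = (-0.8889, +0.4580)
n_3 = (-0.9927, -0.1205)
n_4 = (-0.3431, -0.9393)
  (0,1): δ = 115.77°  ·
  (0,2): δ = 14.23°  ✓
  (0,3): δ = 19.96°  ✓
  (0,4): δ = 82.97°  ·
  (1,2): δ = 78.46°  ·
  (1,3): δ = 44.27°  ·
  (1,4): δ = 18.74°  ✓
  (2,3): δ = 145.82°  ·
  (2,4): δ = 82.81°  ·
  (3,4): δ = 116.99°  ·
antipodal pairs: 3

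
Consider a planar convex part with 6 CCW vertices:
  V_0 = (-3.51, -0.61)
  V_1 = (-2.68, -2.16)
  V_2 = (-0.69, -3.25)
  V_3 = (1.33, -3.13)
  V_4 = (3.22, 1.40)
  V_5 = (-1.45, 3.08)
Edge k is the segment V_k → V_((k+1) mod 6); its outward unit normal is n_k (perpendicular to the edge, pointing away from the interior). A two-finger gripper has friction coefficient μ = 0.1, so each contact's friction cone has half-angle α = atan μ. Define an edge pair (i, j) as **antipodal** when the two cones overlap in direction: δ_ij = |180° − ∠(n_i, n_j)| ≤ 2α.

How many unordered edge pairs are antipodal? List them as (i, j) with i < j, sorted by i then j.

count = 2; pairs: (1,4), (3,5)

α = atan 0.1 = 5.71°;  2α = 11.42°
n_0 = (-0.8816, -0.4721)
n_1 = (-0.4804, -0.8771)
n_2 = (+0.0593, -0.9982)
n_3 = (+0.9229, -0.3850)
n_4 = (+0.3385, +0.9410)
n_5 = (-0.8732, +0.4875)
  (0,1): δ = 146.88°  ·
  (0,2): δ = 114.77°  ·
  (0,3): δ = 50.82°  ·
  (0,4): δ = 42.05°  ·
  (0,5): δ = 122.66°  ·
  (1,2): δ = 147.89°  ·
  (1,3): δ = 83.94°  ·
  (1,4): δ = 8.93°  ✓
  (1,5): δ = 89.54°  ·
  (2,3): δ = 116.05°  ·
  (2,4): δ = 23.19°  ·
  (2,5): δ = 57.43°  ·
  (3,4): δ = 87.14°  ·
  (3,5): δ = 6.53°  ✓
  (4,5): δ = 99.39°  ·
antipodal pairs: 2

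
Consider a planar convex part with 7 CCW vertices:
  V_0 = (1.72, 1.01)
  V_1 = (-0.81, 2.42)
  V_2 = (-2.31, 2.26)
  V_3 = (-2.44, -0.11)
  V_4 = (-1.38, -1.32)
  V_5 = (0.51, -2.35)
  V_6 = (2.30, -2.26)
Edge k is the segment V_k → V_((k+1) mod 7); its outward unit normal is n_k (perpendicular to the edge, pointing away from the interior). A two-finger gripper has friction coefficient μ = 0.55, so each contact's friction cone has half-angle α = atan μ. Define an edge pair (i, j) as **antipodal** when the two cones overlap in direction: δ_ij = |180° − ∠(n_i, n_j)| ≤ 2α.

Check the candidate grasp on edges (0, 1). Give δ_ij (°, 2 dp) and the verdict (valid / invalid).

δ = 144.78°, invalid

α = atan 0.55 = 28.81°;  2α = 57.62°
edge 0: e_0 = (-2.53, +1.41);  n_0 = (+0.4868, +0.8735)
edge 1: e_1 = (-1.50, -0.16);  n_1 = (-0.1061, +0.9944)
∠(n_0, n_1) = 35.22°
δ = |180° − 35.22°| = 144.78°
144.78° > 2α = 57.62°  →  invalid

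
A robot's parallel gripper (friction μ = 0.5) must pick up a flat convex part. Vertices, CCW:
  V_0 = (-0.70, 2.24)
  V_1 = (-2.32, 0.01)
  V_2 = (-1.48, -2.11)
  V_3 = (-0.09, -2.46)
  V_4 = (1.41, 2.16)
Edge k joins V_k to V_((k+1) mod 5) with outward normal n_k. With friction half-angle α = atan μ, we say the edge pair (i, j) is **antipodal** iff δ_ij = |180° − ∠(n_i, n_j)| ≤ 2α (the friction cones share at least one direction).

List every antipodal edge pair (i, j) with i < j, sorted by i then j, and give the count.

count = 3; pairs: (0,3), (1,3), (2,4)

α = atan 0.5 = 26.57°;  2α = 53.13°
n_0 = (-0.8090, +0.5877)
n_1 = (-0.9297, -0.3684)
n_2 = (-0.2442, -0.9697)
n_3 = (+0.9511, -0.3088)
n_4 = (+0.0379, +0.9993)
  (0,1): δ = 122.39°  ·
  (0,2): δ = 68.14°  ·
  (0,3): δ = 18.01°  ✓
  (0,4): δ = 123.83°  ·
  (1,2): δ = 125.75°  ·
  (1,3): δ = 39.60°  ✓
  (1,4): δ = 66.21°  ·
  (2,3): δ = 93.85°  ·
  (2,4): δ = 11.96°  ✓
  (3,4): δ = 74.18°  ·
antipodal pairs: 3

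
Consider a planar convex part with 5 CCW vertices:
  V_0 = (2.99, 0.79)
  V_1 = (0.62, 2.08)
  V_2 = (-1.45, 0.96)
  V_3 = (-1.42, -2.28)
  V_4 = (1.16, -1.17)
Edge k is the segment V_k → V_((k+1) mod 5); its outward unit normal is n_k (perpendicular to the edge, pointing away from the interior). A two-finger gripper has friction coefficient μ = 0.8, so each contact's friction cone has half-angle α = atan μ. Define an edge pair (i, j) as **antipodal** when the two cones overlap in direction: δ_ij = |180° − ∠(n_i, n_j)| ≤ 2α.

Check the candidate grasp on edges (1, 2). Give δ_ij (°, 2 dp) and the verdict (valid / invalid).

δ = 117.89°, invalid

α = atan 0.8 = 38.66°;  2α = 77.32°
edge 1: e_1 = (-2.07, -1.12);  n_1 = (-0.4759, +0.8795)
edge 2: e_2 = (+0.03, -3.24);  n_2 = (-1.0000, -0.0093)
∠(n_1, n_2) = 62.11°
δ = |180° − 62.11°| = 117.89°
117.89° > 2α = 77.32°  →  invalid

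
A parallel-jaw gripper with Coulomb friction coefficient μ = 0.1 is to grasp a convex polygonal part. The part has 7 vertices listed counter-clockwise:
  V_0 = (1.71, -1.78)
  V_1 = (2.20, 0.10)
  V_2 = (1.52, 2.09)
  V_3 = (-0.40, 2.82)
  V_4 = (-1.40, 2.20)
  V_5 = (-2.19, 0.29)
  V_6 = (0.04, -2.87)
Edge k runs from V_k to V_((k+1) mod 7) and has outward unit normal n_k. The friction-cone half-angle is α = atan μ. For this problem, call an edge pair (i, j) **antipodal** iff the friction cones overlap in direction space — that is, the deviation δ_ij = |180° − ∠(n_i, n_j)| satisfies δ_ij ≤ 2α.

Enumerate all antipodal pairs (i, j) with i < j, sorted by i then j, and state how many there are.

α = atan 0.1 = 5.71°;  2α = 11.42°
n_0 = (+0.9677, -0.2522)
n_1 = (+0.9463, +0.3234)
n_2 = (+0.3554, +0.9347)
n_3 = (-0.5269, +0.8499)
n_4 = (-0.9241, +0.3822)
n_5 = (-0.8170, -0.5766)
n_6 = (+0.5466, -0.8374)
  (0,1): δ = 146.53°  ·
  (0,2): δ = 96.21°  ·
  (0,3): δ = 43.59°  ·
  (0,4): δ = 7.86°  ✓
  (0,5): δ = 49.82°  ·
  (0,6): δ = 137.74°  ·
  (1,2): δ = 129.68°  ·
  (1,3): δ = 77.07°  ·
  (1,4): δ = 41.34°  ·
  (1,5): δ = 16.34°  ·
  (1,6): δ = 104.27°  ·
  (2,3): δ = 127.38°  ·
  (2,4): δ = 91.65°  ·
  (2,5): δ = 33.97°  ·
  (2,6): δ = 53.95°  ·
  (3,4): δ = 144.27°  ·
  (3,5): δ = 86.59°  ·
  (3,6): δ = 1.33°  ✓
  (4,5): δ = 122.32°  ·
  (4,6): δ = 34.40°  ·
  (5,6): δ = 92.08°  ·
antipodal pairs: 2

count = 2; pairs: (0,4), (3,6)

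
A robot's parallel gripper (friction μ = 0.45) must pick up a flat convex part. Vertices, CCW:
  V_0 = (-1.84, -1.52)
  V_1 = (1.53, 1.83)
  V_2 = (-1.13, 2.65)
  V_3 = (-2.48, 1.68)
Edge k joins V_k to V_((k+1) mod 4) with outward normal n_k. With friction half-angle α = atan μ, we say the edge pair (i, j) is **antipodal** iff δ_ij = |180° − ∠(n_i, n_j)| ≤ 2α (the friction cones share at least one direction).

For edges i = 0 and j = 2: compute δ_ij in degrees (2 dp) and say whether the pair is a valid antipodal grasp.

δ = 9.13°, valid

α = atan 0.45 = 24.23°;  2α = 48.46°
edge 0: e_0 = (+3.37, +3.35);  n_0 = (+0.7050, -0.7092)
edge 2: e_2 = (-1.35, -0.97);  n_2 = (-0.5835, +0.8121)
∠(n_0, n_2) = 170.87°
δ = |180° − 170.87°| = 9.13°
9.13° ≤ 2α = 48.46°  →  valid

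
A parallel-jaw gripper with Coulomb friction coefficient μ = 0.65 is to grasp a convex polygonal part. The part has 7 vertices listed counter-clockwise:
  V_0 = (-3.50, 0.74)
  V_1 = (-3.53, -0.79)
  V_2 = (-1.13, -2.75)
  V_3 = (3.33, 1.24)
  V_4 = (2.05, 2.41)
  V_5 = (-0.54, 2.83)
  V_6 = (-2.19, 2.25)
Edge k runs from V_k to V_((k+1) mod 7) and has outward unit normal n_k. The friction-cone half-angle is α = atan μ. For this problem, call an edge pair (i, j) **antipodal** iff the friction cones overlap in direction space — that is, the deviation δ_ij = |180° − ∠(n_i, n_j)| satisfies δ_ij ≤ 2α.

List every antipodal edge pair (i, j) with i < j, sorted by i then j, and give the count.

count = 8; pairs: (0,2), (0,3), (1,3), (1,4), (1,5), (2,4), (2,5), (2,6)

α = atan 0.65 = 33.02°;  2α = 66.05°
n_0 = (-0.9998, +0.0196)
n_1 = (-0.6325, -0.7745)
n_2 = (+0.6667, -0.7453)
n_3 = (+0.6747, +0.7381)
n_4 = (+0.1601, +0.9871)
n_5 = (-0.3316, +0.9434)
n_6 = (-0.7554, +0.6553)
  (0,1): δ = 128.11°  ·
  (0,2): δ = 47.06°  ✓
  (0,3): δ = 48.69°  ✓
  (0,4): δ = 81.91°  ·
  (0,5): δ = 110.49°  ·
  (0,6): δ = 140.18°  ·
  (1,2): δ = 98.95°  ·
  (1,3): δ = 3.19°  ✓
  (1,4): δ = 30.03°  ✓
  (1,5): δ = 58.60°  ✓
  (1,6): δ = 88.29°  ·
  (2,3): δ = 84.25°  ·
  (2,4): δ = 51.03°  ✓
  (2,5): δ = 22.45°  ✓
  (2,6): δ = 7.24°  ✓
  (3,4): δ = 146.78°  ·
  (3,5): δ = 118.20°  ·
  (3,6): δ = 88.51°  ·
  (4,5): δ = 151.42°  ·
  (4,6): δ = 121.73°  ·
  (5,6): δ = 150.31°  ·
antipodal pairs: 8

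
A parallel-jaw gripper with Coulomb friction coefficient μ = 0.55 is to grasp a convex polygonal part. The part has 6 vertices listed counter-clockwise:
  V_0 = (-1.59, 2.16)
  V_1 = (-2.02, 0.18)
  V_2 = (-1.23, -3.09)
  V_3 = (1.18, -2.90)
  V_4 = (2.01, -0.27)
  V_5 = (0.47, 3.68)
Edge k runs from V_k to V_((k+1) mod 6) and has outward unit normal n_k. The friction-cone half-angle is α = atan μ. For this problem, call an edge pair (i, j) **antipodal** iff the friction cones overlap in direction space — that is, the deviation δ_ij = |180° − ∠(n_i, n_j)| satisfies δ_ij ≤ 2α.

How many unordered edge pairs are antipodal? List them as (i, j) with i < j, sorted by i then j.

α = atan 0.55 = 28.81°;  2α = 57.62°
n_0 = (-0.9772, +0.2122)
n_1 = (-0.9720, -0.2348)
n_2 = (+0.0786, -0.9969)
n_3 = (+0.9536, -0.3010)
n_4 = (+0.9317, +0.3632)
n_5 = (-0.5937, +0.8047)
  (0,1): δ = 154.17°  ·
  (0,2): δ = 73.24°  ·
  (0,3): δ = 5.26°  ✓
  (0,4): δ = 33.55°  ✓
  (0,5): δ = 138.68°  ·
  (1,2): δ = 99.07°  ·
  (1,3): δ = 31.10°  ✓
  (1,4): δ = 7.72°  ✓
  (1,5): δ = 112.84°  ·
  (2,3): δ = 112.02°  ·
  (2,4): δ = 73.21°  ·
  (2,5): δ = 31.91°  ✓
  (3,4): δ = 141.19°  ·
  (3,5): δ = 36.06°  ✓
  (4,5): δ = 74.88°  ·
antipodal pairs: 6

count = 6; pairs: (0,3), (0,4), (1,3), (1,4), (2,5), (3,5)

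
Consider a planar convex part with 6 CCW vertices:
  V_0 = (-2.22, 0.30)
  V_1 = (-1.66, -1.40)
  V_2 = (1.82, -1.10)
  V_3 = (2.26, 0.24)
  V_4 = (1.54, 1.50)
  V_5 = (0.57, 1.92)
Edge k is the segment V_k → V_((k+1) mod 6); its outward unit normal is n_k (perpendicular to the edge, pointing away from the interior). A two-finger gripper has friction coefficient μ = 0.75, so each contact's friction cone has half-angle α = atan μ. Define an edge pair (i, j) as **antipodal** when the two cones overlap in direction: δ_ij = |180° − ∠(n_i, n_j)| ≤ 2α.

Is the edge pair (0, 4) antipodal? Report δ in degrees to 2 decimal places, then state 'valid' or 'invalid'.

α = atan 0.75 = 36.87°;  2α = 73.74°
edge 0: e_0 = (+0.56, -1.70);  n_0 = (-0.9498, -0.3129)
edge 4: e_4 = (-0.97, +0.42);  n_4 = (+0.3973, +0.9177)
∠(n_0, n_4) = 131.64°
δ = |180° − 131.64°| = 48.36°
48.36° ≤ 2α = 73.74°  →  valid

δ = 48.36°, valid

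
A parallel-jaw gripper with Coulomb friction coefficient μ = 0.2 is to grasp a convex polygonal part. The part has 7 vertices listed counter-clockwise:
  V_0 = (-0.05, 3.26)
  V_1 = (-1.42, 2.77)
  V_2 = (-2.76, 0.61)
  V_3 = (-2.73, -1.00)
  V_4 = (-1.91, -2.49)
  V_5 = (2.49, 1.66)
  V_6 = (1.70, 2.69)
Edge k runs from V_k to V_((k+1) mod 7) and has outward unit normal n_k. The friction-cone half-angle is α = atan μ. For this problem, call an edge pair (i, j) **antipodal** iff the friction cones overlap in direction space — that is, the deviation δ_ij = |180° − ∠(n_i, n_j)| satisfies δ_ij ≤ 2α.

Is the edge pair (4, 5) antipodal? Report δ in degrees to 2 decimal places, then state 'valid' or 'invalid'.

α = atan 0.2 = 11.31°;  2α = 22.62°
edge 4: e_4 = (+4.40, +4.15);  n_4 = (+0.6861, -0.7275)
edge 5: e_5 = (-0.79, +1.03);  n_5 = (+0.7935, +0.6086)
∠(n_4, n_5) = 84.16°
δ = |180° − 84.16°| = 95.84°
95.84° > 2α = 22.62°  →  invalid

δ = 95.84°, invalid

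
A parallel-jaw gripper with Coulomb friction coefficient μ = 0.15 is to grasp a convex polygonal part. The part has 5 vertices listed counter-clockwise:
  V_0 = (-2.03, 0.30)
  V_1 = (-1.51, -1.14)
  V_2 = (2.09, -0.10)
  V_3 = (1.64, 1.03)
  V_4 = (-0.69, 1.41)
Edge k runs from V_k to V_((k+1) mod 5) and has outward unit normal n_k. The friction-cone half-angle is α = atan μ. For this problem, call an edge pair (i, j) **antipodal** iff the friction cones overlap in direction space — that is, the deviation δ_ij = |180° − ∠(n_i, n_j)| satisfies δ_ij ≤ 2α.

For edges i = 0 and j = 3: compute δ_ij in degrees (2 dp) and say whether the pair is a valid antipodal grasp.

δ = 60.88°, invalid

α = atan 0.15 = 8.53°;  2α = 17.06°
edge 0: e_0 = (+0.52, -1.44);  n_0 = (-0.9406, -0.3396)
edge 3: e_3 = (-2.33, +0.38);  n_3 = (+0.1610, +0.9870)
∠(n_0, n_3) = 119.12°
δ = |180° − 119.12°| = 60.88°
60.88° > 2α = 17.06°  →  invalid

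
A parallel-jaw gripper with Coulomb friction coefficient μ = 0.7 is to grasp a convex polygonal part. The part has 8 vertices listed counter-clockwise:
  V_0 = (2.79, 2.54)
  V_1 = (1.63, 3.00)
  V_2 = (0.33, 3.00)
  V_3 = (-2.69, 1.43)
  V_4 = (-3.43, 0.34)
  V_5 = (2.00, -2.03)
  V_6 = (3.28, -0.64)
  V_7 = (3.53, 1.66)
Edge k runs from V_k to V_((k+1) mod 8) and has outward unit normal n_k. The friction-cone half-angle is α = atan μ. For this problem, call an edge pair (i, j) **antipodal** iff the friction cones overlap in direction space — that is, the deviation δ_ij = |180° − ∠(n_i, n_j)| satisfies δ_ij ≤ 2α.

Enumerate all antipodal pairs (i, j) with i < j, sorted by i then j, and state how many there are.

count = 10; pairs: (0,4), (0,5), (1,4), (1,5), (2,4), (2,5), (2,6), (3,5), (3,6), (4,7)

α = atan 0.7 = 34.99°;  2α = 69.98°
n_0 = (+0.3686, +0.9296)
n_1 = (+0.0000, +1.0000)
n_2 = (-0.4613, +0.8873)
n_3 = (-0.8273, +0.5617)
n_4 = (-0.4000, -0.9165)
n_5 = (+0.7356, -0.6774)
n_6 = (+0.9941, -0.1081)
n_7 = (+0.7654, +0.6436)
  (0,1): δ = 158.37°  ·
  (0,2): δ = 130.90°  ·
  (0,3): δ = 102.54°  ·
  (0,4): δ = 1.95°  ✓
  (0,5): δ = 68.99°  ✓
  (0,6): δ = 105.43°  ·
  (0,7): δ = 151.69°  ·
  (1,2): δ = 152.53°  ·
  (1,3): δ = 124.17°  ·
  (1,4): δ = 23.58°  ✓
  (1,5): δ = 47.36°  ✓
  (1,6): δ = 83.80°  ·
  (1,7): δ = 130.06°  ·
  (2,3): δ = 151.64°  ·
  (2,4): δ = 51.05°  ✓
  (2,5): δ = 19.89°  ✓
  (2,6): δ = 56.33°  ✓
  (2,7): δ = 102.59°  ·
  (3,4): δ = 79.41°  ·
  (3,5): δ = 8.47°  ✓
  (3,6): δ = 27.97°  ✓
  (3,7): δ = 74.23°  ·
  (4,5): δ = 109.06°  ·
  (4,6): δ = 72.62°  ·
  (4,7): δ = 26.36°  ✓
  (5,6): δ = 143.56°  ·
  (5,7): δ = 97.30°  ·
  (6,7): δ = 133.74°  ·
antipodal pairs: 10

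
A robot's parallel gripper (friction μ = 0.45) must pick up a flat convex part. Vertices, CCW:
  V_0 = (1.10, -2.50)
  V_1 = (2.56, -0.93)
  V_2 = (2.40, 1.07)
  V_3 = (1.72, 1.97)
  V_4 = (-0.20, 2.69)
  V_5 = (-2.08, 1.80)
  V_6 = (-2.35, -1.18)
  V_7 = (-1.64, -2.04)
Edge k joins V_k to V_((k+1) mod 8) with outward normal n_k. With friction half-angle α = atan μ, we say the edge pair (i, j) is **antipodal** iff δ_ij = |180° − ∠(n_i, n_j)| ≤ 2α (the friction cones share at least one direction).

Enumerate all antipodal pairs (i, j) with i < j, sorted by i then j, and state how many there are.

count = 10; pairs: (0,4), (0,5), (1,5), (1,6), (2,5), (2,6), (2,7), (3,6), (3,7), (4,7)

α = atan 0.45 = 24.23°;  2α = 48.46°
n_0 = (+0.7323, -0.6810)
n_1 = (+0.9968, +0.0797)
n_2 = (+0.7979, +0.6028)
n_3 = (+0.3511, +0.9363)
n_4 = (-0.4279, +0.9038)
n_5 = (-0.9959, +0.0902)
n_6 = (-0.7712, -0.6366)
n_7 = (-0.1656, -0.9862)
  (0,1): δ = 132.51°  ·
  (0,2): δ = 100.01°  ·
  (0,3): δ = 67.64°  ·
  (0,4): δ = 21.75°  ✓
  (0,5): δ = 37.74°  ✓
  (0,6): δ = 82.46°  ·
  (0,7): δ = 123.39°  ·
  (1,2): δ = 147.50°  ·
  (1,3): δ = 115.13°  ·
  (1,4): δ = 69.24°  ·
  (1,5): δ = 9.75°  ✓
  (1,6): δ = 34.97°  ✓
  (1,7): δ = 75.90°  ·
  (2,3): δ = 147.63°  ·
  (2,4): δ = 101.74°  ·
  (2,5): δ = 42.25°  ✓
  (2,6): δ = 2.47°  ✓
  (2,7): δ = 43.40°  ✓
  (3,4): δ = 134.11°  ·
  (3,5): δ = 74.62°  ·
  (3,6): δ = 29.90°  ✓
  (3,7): δ = 11.03°  ✓
  (4,5): δ = 120.51°  ·
  (4,6): δ = 75.79°  ·
  (4,7): δ = 34.86°  ✓
  (5,6): δ = 135.28°  ·
  (5,7): δ = 94.35°  ·
  (6,7): δ = 139.07°  ·
antipodal pairs: 10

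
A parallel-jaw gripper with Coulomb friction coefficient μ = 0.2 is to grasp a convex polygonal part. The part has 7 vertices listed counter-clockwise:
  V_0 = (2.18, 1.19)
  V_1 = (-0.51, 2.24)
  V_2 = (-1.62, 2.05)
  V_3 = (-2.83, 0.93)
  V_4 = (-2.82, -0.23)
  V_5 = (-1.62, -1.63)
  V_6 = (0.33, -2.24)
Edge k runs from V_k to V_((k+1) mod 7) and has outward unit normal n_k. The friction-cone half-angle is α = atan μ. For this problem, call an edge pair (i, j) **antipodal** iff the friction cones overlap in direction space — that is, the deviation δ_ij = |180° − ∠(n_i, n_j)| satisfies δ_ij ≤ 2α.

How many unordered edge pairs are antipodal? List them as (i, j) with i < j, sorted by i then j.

α = atan 0.2 = 11.31°;  2α = 22.62°
n_0 = (+0.3636, +0.9315)
n_1 = (-0.1687, +0.9857)
n_2 = (-0.6793, +0.7339)
n_3 = (-1.0000, -0.0086)
n_4 = (-0.7593, -0.6508)
n_5 = (-0.2986, -0.9544)
n_6 = (+0.8801, -0.4747)
  (0,1): δ = 148.96°  ·
  (0,2): δ = 115.89°  ·
  (0,3): δ = 68.18°  ·
  (0,4): δ = 28.08°  ·
  (0,5): δ = 3.95°  ✓
  (0,6): δ = 82.98°  ·
  (1,2): δ = 146.93°  ·
  (1,3): δ = 99.22°  ·
  (1,4): δ = 59.11°  ·
  (1,5): δ = 27.08°  ·
  (1,6): δ = 51.95°  ·
  (2,3): δ = 132.29°  ·
  (2,4): δ = 92.19°  ·
  (2,5): δ = 60.16°  ·
  (2,6): δ = 18.87°  ✓
  (3,4): δ = 139.89°  ·
  (3,5): δ = 107.86°  ·
  (3,6): δ = 28.83°  ·
  (4,5): δ = 147.97°  ·
  (4,6): δ = 68.94°  ·
  (5,6): δ = 100.97°  ·
antipodal pairs: 2

count = 2; pairs: (0,5), (2,6)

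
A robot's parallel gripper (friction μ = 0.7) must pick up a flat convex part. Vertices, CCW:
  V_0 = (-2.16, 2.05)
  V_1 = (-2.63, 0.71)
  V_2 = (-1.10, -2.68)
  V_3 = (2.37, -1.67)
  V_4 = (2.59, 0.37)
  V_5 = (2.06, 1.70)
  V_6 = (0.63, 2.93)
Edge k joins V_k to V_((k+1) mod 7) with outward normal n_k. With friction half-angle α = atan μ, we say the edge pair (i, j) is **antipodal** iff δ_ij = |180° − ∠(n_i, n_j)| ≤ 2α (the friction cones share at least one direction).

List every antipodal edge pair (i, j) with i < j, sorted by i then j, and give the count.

α = atan 0.7 = 34.99°;  2α = 69.98°
n_0 = (-0.9436, +0.3310)
n_1 = (-0.9115, -0.4114)
n_2 = (+0.2795, -0.9602)
n_3 = (+0.9942, -0.1072)
n_4 = (+0.9290, +0.3702)
n_5 = (+0.6521, +0.7581)
n_6 = (-0.3008, +0.9537)
  (0,1): δ = 136.38°  ·
  (0,2): δ = 54.44°  ✓
  (0,3): δ = 13.17°  ✓
  (0,4): δ = 41.06°  ✓
  (0,5): δ = 68.63°  ✓
  (0,6): δ = 126.83°  ·
  (1,2): δ = 98.06°  ·
  (1,3): δ = 30.45°  ✓
  (1,4): δ = 2.56°  ✓
  (1,5): δ = 25.01°  ✓
  (1,6): δ = 83.21°  ·
  (2,3): δ = 112.38°  ·
  (2,4): δ = 84.50°  ·
  (2,5): δ = 56.93°  ✓
  (2,6): δ = 1.28°  ✓
  (3,4): δ = 152.12°  ·
  (3,5): δ = 124.54°  ·
  (3,6): δ = 66.34°  ✓
  (4,5): δ = 152.43°  ·
  (4,6): δ = 94.22°  ·
  (5,6): δ = 121.79°  ·
antipodal pairs: 10

count = 10; pairs: (0,2), (0,3), (0,4), (0,5), (1,3), (1,4), (1,5), (2,5), (2,6), (3,6)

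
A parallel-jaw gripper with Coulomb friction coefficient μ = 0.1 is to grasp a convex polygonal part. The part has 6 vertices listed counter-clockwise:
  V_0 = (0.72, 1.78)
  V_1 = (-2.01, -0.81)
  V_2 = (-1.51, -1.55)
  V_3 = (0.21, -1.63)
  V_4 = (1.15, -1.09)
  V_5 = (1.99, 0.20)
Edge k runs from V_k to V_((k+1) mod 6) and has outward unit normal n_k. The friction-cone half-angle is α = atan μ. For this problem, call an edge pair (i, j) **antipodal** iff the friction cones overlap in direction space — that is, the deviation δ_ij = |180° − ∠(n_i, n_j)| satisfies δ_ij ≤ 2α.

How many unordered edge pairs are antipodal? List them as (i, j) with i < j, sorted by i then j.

α = atan 0.1 = 5.71°;  2α = 11.42°
n_0 = (-0.6883, +0.7255)
n_1 = (-0.8286, -0.5599)
n_2 = (-0.0465, -0.9989)
n_3 = (+0.4981, -0.8671)
n_4 = (+0.8380, -0.5457)
n_5 = (+0.7794, +0.6265)
  (0,1): δ = 99.45°  ·
  (0,2): δ = 46.16°  ·
  (0,3): δ = 13.62°  ·
  (0,4): δ = 13.44°  ·
  (0,5): δ = 85.30°  ·
  (1,2): δ = 126.71°  ·
  (1,3): δ = 94.17°  ·
  (1,4): δ = 67.12°  ·
  (1,5): δ = 4.75°  ✓
  (2,3): δ = 147.46°  ·
  (2,4): δ = 120.41°  ·
  (2,5): δ = 48.54°  ·
  (3,4): δ = 152.95°  ·
  (3,5): δ = 81.08°  ·
  (4,5): δ = 108.14°  ·
antipodal pairs: 1

count = 1; pairs: (1,5)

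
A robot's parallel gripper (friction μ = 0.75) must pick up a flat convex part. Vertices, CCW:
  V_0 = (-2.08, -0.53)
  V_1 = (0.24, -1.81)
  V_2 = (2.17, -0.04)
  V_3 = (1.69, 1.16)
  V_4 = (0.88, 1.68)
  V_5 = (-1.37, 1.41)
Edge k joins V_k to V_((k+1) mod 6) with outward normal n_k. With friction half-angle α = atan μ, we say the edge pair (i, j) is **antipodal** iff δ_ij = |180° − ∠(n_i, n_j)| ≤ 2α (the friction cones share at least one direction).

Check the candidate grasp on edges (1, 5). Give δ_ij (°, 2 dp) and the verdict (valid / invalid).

α = atan 0.75 = 36.87°;  2α = 73.74°
edge 1: e_1 = (+1.93, +1.77);  n_1 = (+0.6759, -0.7370)
edge 5: e_5 = (-0.71, -1.94);  n_5 = (-0.9391, +0.3437)
∠(n_1, n_5) = 152.63°
δ = |180° − 152.63°| = 27.37°
27.37° ≤ 2α = 73.74°  →  valid

δ = 27.37°, valid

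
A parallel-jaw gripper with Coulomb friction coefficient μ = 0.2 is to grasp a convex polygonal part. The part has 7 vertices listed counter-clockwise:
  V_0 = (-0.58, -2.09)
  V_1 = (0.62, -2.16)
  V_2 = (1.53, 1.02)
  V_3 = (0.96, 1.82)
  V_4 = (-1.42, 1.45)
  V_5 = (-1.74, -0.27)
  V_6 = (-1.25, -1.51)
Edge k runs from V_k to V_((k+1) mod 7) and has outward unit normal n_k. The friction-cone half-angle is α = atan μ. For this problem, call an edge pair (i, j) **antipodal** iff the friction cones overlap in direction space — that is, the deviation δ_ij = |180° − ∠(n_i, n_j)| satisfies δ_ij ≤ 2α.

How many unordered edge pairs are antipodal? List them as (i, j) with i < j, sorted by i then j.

count = 4; pairs: (0,3), (1,4), (2,5), (2,6)

α = atan 0.2 = 11.31°;  2α = 22.62°
n_0 = (-0.0582, -0.9983)
n_1 = (+0.9614, -0.2751)
n_2 = (+0.8144, +0.5803)
n_3 = (-0.1536, +0.9881)
n_4 = (-0.9831, +0.1829)
n_5 = (-0.9300, -0.3675)
n_6 = (-0.6545, -0.7561)
  (0,1): δ = 102.63°  ·
  (0,2): δ = 51.19°  ·
  (0,3): δ = 12.18°  ✓
  (0,4): δ = 82.80°  ·
  (0,5): δ = 114.90°  ·
  (0,6): δ = 142.46°  ·
  (1,2): δ = 128.56°  ·
  (1,3): δ = 65.19°  ·
  (1,4): δ = 5.43°  ✓
  (1,5): δ = 37.53°  ·
  (1,6): δ = 65.09°  ·
  (2,3): δ = 116.63°  ·
  (2,4): δ = 46.01°  ·
  (2,5): δ = 13.91°  ✓
  (2,6): δ = 13.65°  ✓
  (3,4): δ = 109.38°  ·
  (3,5): δ = 77.27°  ·
  (3,6): δ = 49.72°  ·
  (4,5): δ = 147.90°  ·
  (4,6): δ = 120.34°  ·
  (5,6): δ = 152.44°  ·
antipodal pairs: 4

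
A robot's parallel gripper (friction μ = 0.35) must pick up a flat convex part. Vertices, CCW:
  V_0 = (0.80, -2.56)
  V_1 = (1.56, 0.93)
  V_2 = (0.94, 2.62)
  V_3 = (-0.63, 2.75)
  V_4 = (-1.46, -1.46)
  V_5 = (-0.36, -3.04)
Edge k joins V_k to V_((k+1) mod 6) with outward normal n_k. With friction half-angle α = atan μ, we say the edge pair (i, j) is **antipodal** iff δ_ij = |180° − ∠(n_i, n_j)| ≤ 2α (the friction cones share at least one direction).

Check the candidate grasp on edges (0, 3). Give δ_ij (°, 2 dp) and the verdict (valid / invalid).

δ = 1.13°, valid

α = atan 0.35 = 19.29°;  2α = 38.58°
edge 0: e_0 = (+0.76, +3.49);  n_0 = (+0.9771, -0.2128)
edge 3: e_3 = (-0.83, -4.21);  n_3 = (-0.9811, +0.1934)
∠(n_0, n_3) = 178.87°
δ = |180° − 178.87°| = 1.13°
1.13° ≤ 2α = 38.58°  →  valid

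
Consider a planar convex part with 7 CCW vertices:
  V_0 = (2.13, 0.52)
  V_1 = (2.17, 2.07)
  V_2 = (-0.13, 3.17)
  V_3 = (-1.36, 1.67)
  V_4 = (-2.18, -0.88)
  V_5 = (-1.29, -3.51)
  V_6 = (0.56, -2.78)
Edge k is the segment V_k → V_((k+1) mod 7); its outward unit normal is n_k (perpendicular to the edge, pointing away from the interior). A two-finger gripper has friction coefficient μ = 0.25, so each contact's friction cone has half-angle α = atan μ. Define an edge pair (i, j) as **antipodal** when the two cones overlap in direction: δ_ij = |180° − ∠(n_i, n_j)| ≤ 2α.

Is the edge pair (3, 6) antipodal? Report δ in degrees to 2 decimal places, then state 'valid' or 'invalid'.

α = atan 0.25 = 14.04°;  2α = 28.07°
edge 3: e_3 = (-0.82, -2.55);  n_3 = (-0.9520, +0.3061)
edge 6: e_6 = (+1.57, +3.30);  n_6 = (+0.9030, -0.4296)
∠(n_3, n_6) = 172.38°
δ = |180° − 172.38°| = 7.62°
7.62° ≤ 2α = 28.07°  →  valid

δ = 7.62°, valid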